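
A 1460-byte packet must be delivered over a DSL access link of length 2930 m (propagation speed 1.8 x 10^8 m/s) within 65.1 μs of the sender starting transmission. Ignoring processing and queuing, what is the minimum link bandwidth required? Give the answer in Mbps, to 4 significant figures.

L = 11680 bits.
Propagation delay = 2930 / 180000000 = 16.2778 μs.
Transmission budget = 65.1 − 16.2778 = 48.8222 μs.
R ≥ L / t_tx = 11680 bits / 4.88222e-05 s = 239.2 Mbps.

239.2 Mbps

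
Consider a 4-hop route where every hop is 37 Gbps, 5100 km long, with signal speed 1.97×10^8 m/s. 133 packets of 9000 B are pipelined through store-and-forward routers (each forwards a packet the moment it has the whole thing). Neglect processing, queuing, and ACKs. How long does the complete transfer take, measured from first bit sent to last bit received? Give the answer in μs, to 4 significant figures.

103800 μs

Per-hop transmission t_tx = L/R = 72000/37000000000 = 1.94595 μs.
Per-hop propagation t_prop = 5100000/197000000 = 25888.3 μs.
Pipeline fill: first packet needs 4·t_tx to clear all hops; remaining 132 packets each add one t_tx.
Total = (4+133-1)·t_tx + 4·t_prop = 136·1.94595 + 4·25888.3 = 103800 μs.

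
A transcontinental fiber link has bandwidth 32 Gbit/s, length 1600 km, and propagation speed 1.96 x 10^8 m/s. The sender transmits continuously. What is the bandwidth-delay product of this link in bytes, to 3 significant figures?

32700000 bytes

Propagation delay = 1600000 / 196000000 = 0.00816327 s.
BDP = R × t_prop = 32000000000 × 0.00816327 = 261224000 bits.
In bytes: 261224000/8 = 32700000 bytes.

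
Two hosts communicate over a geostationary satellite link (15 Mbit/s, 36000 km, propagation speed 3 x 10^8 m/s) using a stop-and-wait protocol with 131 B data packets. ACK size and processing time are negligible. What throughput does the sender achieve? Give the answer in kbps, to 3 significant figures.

4.37 kbps

t_tx = L/R = 1048/15000000 = 6.98667e-05 s.
t_prop = 36000000/300000000 = 0.12 s; RTT = 0.24 s.
Cycle = t_tx + RTT = 0.24007 s.
Throughput = L / cycle = 1048 / 0.24007 = 4.37 kbps.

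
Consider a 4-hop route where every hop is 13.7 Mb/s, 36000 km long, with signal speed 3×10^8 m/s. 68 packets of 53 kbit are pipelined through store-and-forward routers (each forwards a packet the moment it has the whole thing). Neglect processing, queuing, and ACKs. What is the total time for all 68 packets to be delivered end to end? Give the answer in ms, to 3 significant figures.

755 ms

Per-hop transmission t_tx = L/R = 53000/13700000 = 3.86861 ms.
Per-hop propagation t_prop = 36000000/300000000 = 120 ms.
Pipeline fill: first packet needs 4·t_tx to clear all hops; remaining 67 packets each add one t_tx.
Total = (4+68-1)·t_tx + 4·t_prop = 71·3.86861 + 4·120 = 755 ms.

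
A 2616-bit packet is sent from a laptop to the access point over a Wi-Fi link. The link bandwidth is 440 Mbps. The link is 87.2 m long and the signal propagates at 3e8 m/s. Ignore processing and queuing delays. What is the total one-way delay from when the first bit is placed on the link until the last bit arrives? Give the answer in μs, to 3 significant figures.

Transmission delay = L/R = 2616 / 440000000 = 5.94545 μs.
Propagation delay = d/s = 87.2 m / 300000000 m/s = 0.290667 μs.
Total = 6.24 μs.

6.24 μs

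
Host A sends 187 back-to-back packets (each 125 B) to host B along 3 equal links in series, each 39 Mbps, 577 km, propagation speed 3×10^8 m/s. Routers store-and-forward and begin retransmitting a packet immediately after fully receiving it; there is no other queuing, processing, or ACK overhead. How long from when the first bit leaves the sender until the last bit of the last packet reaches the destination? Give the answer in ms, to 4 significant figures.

10.62 ms

Per-hop transmission t_tx = L/R = 1000/39000000 = 0.025641 ms.
Per-hop propagation t_prop = 577000/300000000 = 1.92333 ms.
Pipeline fill: first packet needs 3·t_tx to clear all hops; remaining 186 packets each add one t_tx.
Total = (3+187-1)·t_tx + 3·t_prop = 189·0.025641 + 3·1.92333 = 10.62 ms.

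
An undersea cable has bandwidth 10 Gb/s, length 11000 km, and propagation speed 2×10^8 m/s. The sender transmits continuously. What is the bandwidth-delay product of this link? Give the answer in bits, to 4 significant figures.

550000000 bits

Propagation delay = 11000000 / 200000000 = 0.055 s.
BDP = R × t_prop = 10000000000 × 0.055 = 550000000 bits.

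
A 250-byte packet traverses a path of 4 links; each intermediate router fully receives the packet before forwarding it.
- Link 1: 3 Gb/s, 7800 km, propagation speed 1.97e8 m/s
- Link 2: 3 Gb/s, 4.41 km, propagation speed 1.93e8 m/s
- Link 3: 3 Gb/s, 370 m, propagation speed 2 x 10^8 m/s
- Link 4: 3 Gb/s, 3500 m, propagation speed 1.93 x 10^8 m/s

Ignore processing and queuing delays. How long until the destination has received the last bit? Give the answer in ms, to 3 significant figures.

L = 250 × 8 = 2000 bits.
Transmission delay per hop = L/R = 2000/3000000000 = 0.000666667 ms; 4 hops → 0.00266667 ms.
Propagation delays (d/s per hop): 39.5939, 0.0228497, 0.00185, 0.0181347 ms; sum = 39.6367 ms.
End-to-end = 39.6 ms.

39.6 ms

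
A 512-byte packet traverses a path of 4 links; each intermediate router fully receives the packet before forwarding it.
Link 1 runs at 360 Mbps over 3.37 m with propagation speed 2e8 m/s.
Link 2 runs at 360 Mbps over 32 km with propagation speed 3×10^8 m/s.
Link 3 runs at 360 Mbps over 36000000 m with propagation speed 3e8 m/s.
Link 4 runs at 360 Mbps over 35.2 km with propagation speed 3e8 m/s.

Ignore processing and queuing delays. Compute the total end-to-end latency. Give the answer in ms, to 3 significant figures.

L = 512 × 8 = 4096 bits.
Transmission delay per hop = L/R = 4096/360000000 = 0.0113778 ms; 4 hops → 0.0455111 ms.
Propagation delays (d/s per hop): 1.685e-05, 0.106667, 120, 0.117333 ms; sum = 120.224 ms.
End-to-end = 120 ms.

120 ms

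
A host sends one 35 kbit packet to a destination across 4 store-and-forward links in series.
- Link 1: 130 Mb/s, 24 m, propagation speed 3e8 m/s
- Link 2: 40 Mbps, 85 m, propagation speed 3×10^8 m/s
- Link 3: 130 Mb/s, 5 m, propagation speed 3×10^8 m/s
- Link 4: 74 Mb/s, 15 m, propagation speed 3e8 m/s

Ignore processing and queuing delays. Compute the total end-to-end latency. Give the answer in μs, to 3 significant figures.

1890 μs

L = 35000 bits.
Transmission delays (L/R per hop): 269.231, 875, 269.231, 472.973 μs; sum = 1886.43 μs.
Propagation delays (d/s per hop): 0.08, 0.283333, 0.0166667, 0.05 μs; sum = 0.43 μs.
End-to-end = 1890 μs.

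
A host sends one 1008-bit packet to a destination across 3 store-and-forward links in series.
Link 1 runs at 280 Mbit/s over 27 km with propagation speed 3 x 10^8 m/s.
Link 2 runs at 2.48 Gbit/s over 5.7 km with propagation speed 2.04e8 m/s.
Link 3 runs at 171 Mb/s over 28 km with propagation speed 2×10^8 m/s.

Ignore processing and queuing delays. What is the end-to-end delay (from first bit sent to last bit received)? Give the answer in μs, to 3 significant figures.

268 μs

Transmission delays (L/R per hop): 3.6, 0.406452, 5.89474 μs; sum = 9.90119 μs.
Propagation delays (d/s per hop): 90, 27.9412, 140 μs; sum = 257.941 μs.
End-to-end = 268 μs.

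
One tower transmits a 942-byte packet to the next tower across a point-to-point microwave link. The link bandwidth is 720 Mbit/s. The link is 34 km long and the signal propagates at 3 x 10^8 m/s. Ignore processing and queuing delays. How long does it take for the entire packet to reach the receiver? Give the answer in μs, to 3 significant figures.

L = 942 × 8 = 7536 bits.
Transmission delay = L/R = 7536 / 720000000 = 10.4667 μs.
Propagation delay = d/s = 34000 m / 300000000 m/s = 113.333 μs.
Total = 124 μs.

124 μs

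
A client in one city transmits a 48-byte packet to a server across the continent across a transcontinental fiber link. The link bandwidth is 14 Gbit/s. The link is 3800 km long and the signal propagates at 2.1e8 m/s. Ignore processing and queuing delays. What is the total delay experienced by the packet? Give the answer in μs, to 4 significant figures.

L = 48 × 8 = 384 bits.
Transmission delay = L/R = 384 / 14000000000 = 0.0274286 μs.
Propagation delay = d/s = 3800000 m / 210000000 m/s = 18095.2 μs.
Total = 18100 μs.

18100 μs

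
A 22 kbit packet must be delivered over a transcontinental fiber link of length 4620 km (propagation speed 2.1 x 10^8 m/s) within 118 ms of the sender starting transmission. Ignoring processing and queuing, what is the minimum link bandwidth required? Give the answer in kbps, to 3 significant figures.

229 kbps

Propagation delay = 4620000 / 210000000 = 22 ms.
Transmission budget = 118 − 22 = 96 ms.
R ≥ L / t_tx = 22000 bits / 0.096 s = 229 kbps.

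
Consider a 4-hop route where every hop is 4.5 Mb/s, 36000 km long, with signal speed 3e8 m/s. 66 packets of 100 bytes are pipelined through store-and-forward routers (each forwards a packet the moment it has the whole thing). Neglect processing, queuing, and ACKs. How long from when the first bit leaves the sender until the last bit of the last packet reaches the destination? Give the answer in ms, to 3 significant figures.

Per-hop transmission t_tx = L/R = 800/4500000 = 0.177778 ms.
Per-hop propagation t_prop = 36000000/300000000 = 120 ms.
Pipeline fill: first packet needs 4·t_tx to clear all hops; remaining 65 packets each add one t_tx.
Total = (4+66-1)·t_tx + 4·t_prop = 69·0.177778 + 4·120 = 492 ms.

492 ms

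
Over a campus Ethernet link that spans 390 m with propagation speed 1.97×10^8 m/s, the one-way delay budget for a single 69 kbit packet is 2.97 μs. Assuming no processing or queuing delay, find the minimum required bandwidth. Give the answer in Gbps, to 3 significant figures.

Propagation delay = 390 / 197000000 = 1.9797 μs.
Transmission budget = 2.97 − 1.9797 = 0.990305 μs.
R ≥ L / t_tx = 69000 bits / 9.90305e-07 s = 69.7 Gbps.

69.7 Gbps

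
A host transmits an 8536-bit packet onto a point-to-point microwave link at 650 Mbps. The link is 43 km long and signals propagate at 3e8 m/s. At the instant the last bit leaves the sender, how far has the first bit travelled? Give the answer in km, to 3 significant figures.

t_tx = L/R = 8536/650000000 = 1.31323e-05 s.
Distance = s × t_tx = 300000000 × 1.31323e-05 = 3.94 km.

3.94 km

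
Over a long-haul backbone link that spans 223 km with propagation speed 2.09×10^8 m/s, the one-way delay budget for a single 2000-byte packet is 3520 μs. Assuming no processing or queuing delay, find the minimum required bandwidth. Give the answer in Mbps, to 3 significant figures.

6.52 Mbps

L = 16000 bits.
Propagation delay = 223000 / 209000000 = 1066.99 μs.
Transmission budget = 3520 − 1066.99 = 2453.01 μs.
R ≥ L / t_tx = 16000 bits / 0.00245301 s = 6.52 Mbps.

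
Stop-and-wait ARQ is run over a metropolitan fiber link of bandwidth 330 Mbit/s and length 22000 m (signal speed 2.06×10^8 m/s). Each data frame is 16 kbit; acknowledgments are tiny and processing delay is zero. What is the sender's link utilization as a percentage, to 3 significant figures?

t_tx = L/R = 16000/330000000 = 4.84848e-05 s.
t_prop = 22000/206000000 = 0.000106796 s; RTT = 0.000213592 s.
Cycle = t_tx + RTT = 0.000262077 s.
Utilization = t_tx / cycle = 4.84848e-05/0.000262077 = 18.5 %.

18.5 %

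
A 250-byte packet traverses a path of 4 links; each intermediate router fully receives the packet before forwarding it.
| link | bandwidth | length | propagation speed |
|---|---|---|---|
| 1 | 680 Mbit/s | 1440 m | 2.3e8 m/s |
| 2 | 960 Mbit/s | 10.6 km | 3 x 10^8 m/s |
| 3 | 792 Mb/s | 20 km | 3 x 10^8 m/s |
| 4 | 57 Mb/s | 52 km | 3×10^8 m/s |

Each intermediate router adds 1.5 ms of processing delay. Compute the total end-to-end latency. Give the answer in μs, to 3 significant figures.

L = 250 × 8 = 2000 bits.
Transmission delays (L/R per hop): 2.94118, 2.08333, 2.52525, 35.0877 μs; sum = 42.6375 μs.
Propagation delays (d/s per hop): 6.26087, 35.3333, 66.6667, 173.333 μs; sum = 281.594 μs.
Processing at 3 router(s): 3 × 1.5 ms = 4500 μs.
End-to-end = 4820 μs.

4820 μs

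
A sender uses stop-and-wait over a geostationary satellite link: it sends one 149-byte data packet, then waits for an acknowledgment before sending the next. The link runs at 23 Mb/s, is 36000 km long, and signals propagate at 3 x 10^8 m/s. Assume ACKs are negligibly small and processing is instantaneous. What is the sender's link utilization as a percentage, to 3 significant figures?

t_tx = L/R = 1192/23000000 = 5.18261e-05 s.
t_prop = 36000000/300000000 = 0.12 s; RTT = 0.24 s.
Cycle = t_tx + RTT = 0.240052 s.
Utilization = t_tx / cycle = 5.18261e-05/0.240052 = 0.0216 %.

0.0216 %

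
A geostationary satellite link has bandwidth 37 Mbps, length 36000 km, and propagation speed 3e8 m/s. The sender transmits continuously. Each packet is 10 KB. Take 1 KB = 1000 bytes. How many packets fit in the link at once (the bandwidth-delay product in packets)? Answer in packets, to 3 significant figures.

55.5 packets

Propagation delay = 36000000 / 300000000 = 0.12 s.
BDP = R × t_prop = 37000000 × 0.12 = 4440000 bits.
In packets of 80000 bits: 55.5 packets.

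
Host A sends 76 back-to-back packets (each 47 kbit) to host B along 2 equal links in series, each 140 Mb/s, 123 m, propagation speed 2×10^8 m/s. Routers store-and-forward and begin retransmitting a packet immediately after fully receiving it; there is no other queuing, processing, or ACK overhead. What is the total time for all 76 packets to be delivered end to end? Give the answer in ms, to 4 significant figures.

25.85 ms

Per-hop transmission t_tx = L/R = 47000/140000000 = 0.335714 ms.
Per-hop propagation t_prop = 123/200000000 = 0.000615 ms.
Pipeline fill: first packet needs 2·t_tx to clear all hops; remaining 75 packets each add one t_tx.
Total = (2+76-1)·t_tx + 2·t_prop = 77·0.335714 + 2·0.000615 = 25.85 ms.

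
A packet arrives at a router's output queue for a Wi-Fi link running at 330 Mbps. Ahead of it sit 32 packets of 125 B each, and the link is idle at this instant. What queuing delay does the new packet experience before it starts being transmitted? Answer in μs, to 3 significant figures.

Each queued packet: L/R = 1000/330000000 = 3.0303 μs.
32 queued → 96.9697 μs.
Queuing delay = 97.0 μs.

97.0 μs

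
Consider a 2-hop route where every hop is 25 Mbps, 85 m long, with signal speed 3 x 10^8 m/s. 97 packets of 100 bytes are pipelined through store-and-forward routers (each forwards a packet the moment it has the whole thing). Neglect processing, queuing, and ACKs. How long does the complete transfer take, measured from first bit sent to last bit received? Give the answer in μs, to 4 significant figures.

Per-hop transmission t_tx = L/R = 800/25000000 = 32 μs.
Per-hop propagation t_prop = 85/300000000 = 0.283333 μs.
Pipeline fill: first packet needs 2·t_tx to clear all hops; remaining 96 packets each add one t_tx.
Total = (2+97-1)·t_tx + 2·t_prop = 98·32 + 2·0.283333 = 3137 μs.

3137 μs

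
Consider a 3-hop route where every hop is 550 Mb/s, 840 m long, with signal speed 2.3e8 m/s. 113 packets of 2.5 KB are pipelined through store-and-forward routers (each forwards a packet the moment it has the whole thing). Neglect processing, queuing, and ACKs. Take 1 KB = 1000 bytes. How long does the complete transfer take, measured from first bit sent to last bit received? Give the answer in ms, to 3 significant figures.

Per-hop transmission t_tx = L/R = 20000/550000000 = 0.0363636 ms.
Per-hop propagation t_prop = 840/2.3e+08 = 0.00365217 ms.
Pipeline fill: first packet needs 3·t_tx to clear all hops; remaining 112 packets each add one t_tx.
Total = (3+113-1)·t_tx + 3·t_prop = 115·0.0363636 + 3·0.00365217 = 4.19 ms.

4.19 ms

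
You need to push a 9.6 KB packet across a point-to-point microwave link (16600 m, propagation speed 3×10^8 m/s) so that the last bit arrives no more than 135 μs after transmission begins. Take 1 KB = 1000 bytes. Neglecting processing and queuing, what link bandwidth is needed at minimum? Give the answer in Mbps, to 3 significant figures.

964 Mbps

L = 76800 bits.
Propagation delay = 16600 / 300000000 = 55.3333 μs.
Transmission budget = 135 − 55.3333 = 79.6667 μs.
R ≥ L / t_tx = 76800 bits / 7.96667e-05 s = 964 Mbps.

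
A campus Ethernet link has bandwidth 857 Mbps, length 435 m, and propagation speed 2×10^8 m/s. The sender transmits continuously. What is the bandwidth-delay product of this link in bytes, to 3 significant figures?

233 bytes

Propagation delay = 435 / 200000000 = 2.175e-06 s.
BDP = R × t_prop = 857000000 × 2.175e-06 = 1863.98 bits.
In bytes: 1863.98/8 = 233 bytes.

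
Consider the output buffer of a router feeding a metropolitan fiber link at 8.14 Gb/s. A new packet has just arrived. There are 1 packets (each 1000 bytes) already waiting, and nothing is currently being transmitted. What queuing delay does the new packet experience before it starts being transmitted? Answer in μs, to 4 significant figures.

Each queued packet: L/R = 8000/8.14e+09 = 0.982801 μs.
1 queued → 0.982801 μs.
Queuing delay = 0.9828 μs.

0.9828 μs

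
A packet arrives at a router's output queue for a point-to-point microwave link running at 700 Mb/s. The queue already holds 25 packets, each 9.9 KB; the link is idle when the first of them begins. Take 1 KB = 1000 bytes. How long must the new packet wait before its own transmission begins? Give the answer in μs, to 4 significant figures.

Each queued packet: L/R = 79200/700000000 = 113.143 μs.
25 queued → 2828.57 μs.
Queuing delay = 2829 μs.

2829 μs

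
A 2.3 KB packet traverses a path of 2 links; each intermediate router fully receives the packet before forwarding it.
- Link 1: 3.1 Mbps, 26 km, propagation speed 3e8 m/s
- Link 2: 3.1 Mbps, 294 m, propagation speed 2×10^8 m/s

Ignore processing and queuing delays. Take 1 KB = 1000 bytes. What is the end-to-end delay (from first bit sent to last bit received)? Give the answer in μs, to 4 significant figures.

L = 18400 bits.
Transmission delay per hop = L/R = 18400/3100000 = 5935.48 μs; 2 hops → 11871 μs.
Propagation delays (d/s per hop): 86.6667, 1.47 μs; sum = 88.1367 μs.
End-to-end = 11960 μs.

11960 μs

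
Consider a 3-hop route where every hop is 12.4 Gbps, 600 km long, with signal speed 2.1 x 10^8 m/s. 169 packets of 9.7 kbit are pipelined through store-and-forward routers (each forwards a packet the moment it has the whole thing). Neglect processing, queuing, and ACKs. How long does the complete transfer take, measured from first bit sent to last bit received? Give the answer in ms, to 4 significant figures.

8.705 ms

Per-hop transmission t_tx = L/R = 9700/12400000000 = 0.000782258 ms.
Per-hop propagation t_prop = 600000/210000000 = 2.85714 ms.
Pipeline fill: first packet needs 3·t_tx to clear all hops; remaining 168 packets each add one t_tx.
Total = (3+169-1)·t_tx + 3·t_prop = 171·0.000782258 + 3·2.85714 = 8.705 ms.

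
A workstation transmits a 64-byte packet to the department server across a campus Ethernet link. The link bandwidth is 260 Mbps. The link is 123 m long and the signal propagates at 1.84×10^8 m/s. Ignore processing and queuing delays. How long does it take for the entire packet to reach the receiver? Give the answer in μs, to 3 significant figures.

L = 64 × 8 = 512 bits.
Transmission delay = L/R = 512 / 260000000 = 1.96923 μs.
Propagation delay = d/s = 123 m / 184000000 m/s = 0.668478 μs.
Total = 2.64 μs.

2.64 μs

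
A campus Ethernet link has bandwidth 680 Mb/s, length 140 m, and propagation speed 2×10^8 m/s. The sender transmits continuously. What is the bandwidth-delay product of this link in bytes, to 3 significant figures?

Propagation delay = 140 / 200000000 = 7e-07 s.
BDP = R × t_prop = 680000000 × 7e-07 = 476 bits.
In bytes: 476/8 = 59.5 bytes.

59.5 bytes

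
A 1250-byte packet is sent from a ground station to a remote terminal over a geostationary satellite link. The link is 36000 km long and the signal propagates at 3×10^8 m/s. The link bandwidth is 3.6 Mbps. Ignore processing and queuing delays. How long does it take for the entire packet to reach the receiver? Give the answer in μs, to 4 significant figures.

L = 1250 × 8 = 10000 bits.
Transmission delay = L/R = 10000 / 3600000 = 2777.78 μs.
Propagation delay = d/s = 36000000 m / 300000000 m/s = 120000 μs.
Total = 122800 μs.

122800 μs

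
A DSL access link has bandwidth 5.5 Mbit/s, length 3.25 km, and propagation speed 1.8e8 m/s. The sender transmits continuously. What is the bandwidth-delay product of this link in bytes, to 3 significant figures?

Propagation delay = 3250 / 180000000 = 1.80556e-05 s.
BDP = R × t_prop = 5500000 × 1.80556e-05 = 99.3056 bits.
In bytes: 99.3056/8 = 12.4 bytes.

12.4 bytes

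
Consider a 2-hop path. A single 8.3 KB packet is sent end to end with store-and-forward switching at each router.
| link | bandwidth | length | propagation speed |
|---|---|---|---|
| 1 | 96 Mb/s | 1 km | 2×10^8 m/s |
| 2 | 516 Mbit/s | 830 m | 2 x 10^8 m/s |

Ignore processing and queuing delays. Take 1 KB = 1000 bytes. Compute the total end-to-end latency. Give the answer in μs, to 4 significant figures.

L = 66400 bits.
Transmission delays (L/R per hop): 691.667, 128.682 μs; sum = 820.349 μs.
Propagation delays (d/s per hop): 5, 4.15 μs; sum = 9.15 μs.
End-to-end = 829.5 μs.

829.5 μs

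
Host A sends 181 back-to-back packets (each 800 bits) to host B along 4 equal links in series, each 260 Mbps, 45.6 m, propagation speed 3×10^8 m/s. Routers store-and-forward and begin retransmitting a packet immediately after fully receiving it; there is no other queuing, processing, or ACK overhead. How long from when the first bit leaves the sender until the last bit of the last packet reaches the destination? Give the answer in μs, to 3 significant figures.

Per-hop transmission t_tx = L/R = 800/260000000 = 3.07692 μs.
Per-hop propagation t_prop = 45.6/300000000 = 0.152 μs.
Pipeline fill: first packet needs 4·t_tx to clear all hops; remaining 180 packets each add one t_tx.
Total = (4+181-1)·t_tx + 4·t_prop = 184·3.07692 + 4·0.152 = 567 μs.

567 μs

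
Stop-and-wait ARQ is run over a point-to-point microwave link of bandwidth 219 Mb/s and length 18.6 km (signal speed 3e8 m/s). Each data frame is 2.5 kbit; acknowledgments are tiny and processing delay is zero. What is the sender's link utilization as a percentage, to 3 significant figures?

t_tx = L/R = 2500/219000000 = 1.14155e-05 s.
t_prop = 18600/300000000 = 6.2e-05 s; RTT = 0.000124 s.
Cycle = t_tx + RTT = 0.000135416 s.
Utilization = t_tx / cycle = 1.14155e-05/0.000135416 = 8.43 %.

8.43 %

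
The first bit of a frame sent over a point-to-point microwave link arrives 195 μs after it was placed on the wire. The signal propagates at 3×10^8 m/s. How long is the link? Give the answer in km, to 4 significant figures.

d = s × t_prop = 300000000 × 0.000195 = 58.50 km.

58.50 km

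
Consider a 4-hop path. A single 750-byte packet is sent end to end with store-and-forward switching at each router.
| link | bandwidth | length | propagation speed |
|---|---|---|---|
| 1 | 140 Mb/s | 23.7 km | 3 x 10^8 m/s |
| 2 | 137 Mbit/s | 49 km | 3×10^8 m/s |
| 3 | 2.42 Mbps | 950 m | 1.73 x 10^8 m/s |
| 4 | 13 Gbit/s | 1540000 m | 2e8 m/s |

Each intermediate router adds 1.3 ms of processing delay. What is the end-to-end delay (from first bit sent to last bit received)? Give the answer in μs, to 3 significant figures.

14400 μs

L = 750 × 8 = 6000 bits.
Transmission delays (L/R per hop): 42.8571, 43.7956, 2479.34, 0.461538 μs; sum = 2566.45 μs.
Propagation delays (d/s per hop): 79, 163.333, 5.49133, 7700 μs; sum = 7947.82 μs.
Processing at 3 router(s): 3 × 1.3 ms = 3900 μs.
End-to-end = 14400 μs.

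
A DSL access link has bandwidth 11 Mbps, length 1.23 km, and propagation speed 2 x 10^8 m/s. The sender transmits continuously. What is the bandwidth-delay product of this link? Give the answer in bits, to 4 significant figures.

67.65 bits

Propagation delay = 1230 / 200000000 = 6.15e-06 s.
BDP = R × t_prop = 11000000 × 6.15e-06 = 67.65 bits.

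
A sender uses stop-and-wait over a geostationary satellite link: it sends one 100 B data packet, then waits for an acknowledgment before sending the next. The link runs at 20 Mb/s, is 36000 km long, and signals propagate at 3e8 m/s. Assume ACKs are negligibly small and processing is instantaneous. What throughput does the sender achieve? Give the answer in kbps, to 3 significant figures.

3.33 kbps

t_tx = L/R = 800/20000000 = 4e-05 s.
t_prop = 36000000/300000000 = 0.12 s; RTT = 0.24 s.
Cycle = t_tx + RTT = 0.24004 s.
Throughput = L / cycle = 800 / 0.24004 = 3.33 kbps.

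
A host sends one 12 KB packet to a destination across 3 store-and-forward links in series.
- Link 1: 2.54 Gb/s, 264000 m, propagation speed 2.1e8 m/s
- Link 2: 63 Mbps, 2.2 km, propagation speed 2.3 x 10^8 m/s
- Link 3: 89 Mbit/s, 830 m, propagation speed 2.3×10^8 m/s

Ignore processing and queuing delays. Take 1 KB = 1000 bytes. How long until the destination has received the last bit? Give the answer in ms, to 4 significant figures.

3.911 ms

L = 96000 bits.
Transmission delays (L/R per hop): 0.0377953, 1.52381, 1.07865 ms; sum = 2.64026 ms.
Propagation delays (d/s per hop): 1.25714, 0.00956522, 0.0036087 ms; sum = 1.27032 ms.
End-to-end = 3.911 ms.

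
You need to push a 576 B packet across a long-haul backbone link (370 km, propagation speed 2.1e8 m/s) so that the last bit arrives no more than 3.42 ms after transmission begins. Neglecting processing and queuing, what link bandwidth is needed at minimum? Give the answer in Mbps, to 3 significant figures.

2.78 Mbps

L = 4608 bits.
Propagation delay = 370000 / 210000000 = 1.7619 ms.
Transmission budget = 3.42 − 1.7619 = 1.6581 ms.
R ≥ L / t_tx = 4608 bits / 0.0016581 s = 2.78 Mbps.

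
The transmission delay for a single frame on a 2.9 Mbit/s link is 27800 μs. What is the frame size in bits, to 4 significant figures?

80620 bits

L = R × t_tx = 2900000 b/s × 0.0278 s = 80620 bits.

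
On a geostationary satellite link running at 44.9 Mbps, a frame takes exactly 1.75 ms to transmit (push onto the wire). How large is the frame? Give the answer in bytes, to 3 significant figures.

L = R × t_tx = 44900000 b/s × 0.00175 s = 78575 bits.
In bytes: 78575 / 8 = 9820 bytes.

9820 bytes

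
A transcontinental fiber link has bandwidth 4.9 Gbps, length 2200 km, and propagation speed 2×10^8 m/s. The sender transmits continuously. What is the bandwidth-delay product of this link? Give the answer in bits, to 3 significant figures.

Propagation delay = 2200000 / 200000000 = 0.011 s.
BDP = R × t_prop = 4900000000 × 0.011 = 53900000 bits.

53900000 bits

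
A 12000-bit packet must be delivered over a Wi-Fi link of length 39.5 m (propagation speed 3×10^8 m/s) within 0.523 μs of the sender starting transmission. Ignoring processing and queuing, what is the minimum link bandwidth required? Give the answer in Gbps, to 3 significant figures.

Propagation delay = 39.5 / 300000000 = 0.131667 μs.
Transmission budget = 0.523 − 0.131667 = 0.391333 μs.
R ≥ L / t_tx = 12000 bits / 3.91333e-07 s = 30.7 Gbps.

30.7 Gbps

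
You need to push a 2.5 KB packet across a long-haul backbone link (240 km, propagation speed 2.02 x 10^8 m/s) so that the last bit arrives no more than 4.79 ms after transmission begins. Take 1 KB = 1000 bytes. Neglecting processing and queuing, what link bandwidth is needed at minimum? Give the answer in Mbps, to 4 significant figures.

5.553 Mbps

L = 20000 bits.
Propagation delay = 240000 / 202000000 = 1.18812 ms.
Transmission budget = 4.79 − 1.18812 = 3.60188 ms.
R ≥ L / t_tx = 20000 bits / 0.00360188 s = 5.553 Mbps.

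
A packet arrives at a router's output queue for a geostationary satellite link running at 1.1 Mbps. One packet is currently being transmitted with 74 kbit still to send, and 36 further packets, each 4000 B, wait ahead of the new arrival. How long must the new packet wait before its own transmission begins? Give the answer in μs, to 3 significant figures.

Each queued packet: L/R = 32000/1100000 = 29090.9 μs.
36 queued → 1047270 μs.
Plus remaining 74000 bits of current packet: 67272.7 μs.
Queuing delay = 1110000 μs.

1110000 μs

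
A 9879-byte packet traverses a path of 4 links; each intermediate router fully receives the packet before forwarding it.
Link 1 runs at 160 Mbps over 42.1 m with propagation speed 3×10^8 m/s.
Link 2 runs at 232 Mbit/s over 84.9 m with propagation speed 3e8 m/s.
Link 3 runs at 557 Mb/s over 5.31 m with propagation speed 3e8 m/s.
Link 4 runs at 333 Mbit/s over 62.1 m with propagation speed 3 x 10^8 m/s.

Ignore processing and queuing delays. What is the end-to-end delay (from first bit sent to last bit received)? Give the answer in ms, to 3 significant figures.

1.21 ms

L = 9879 × 8 = 79032 bits.
Transmission delays (L/R per hop): 0.49395, 0.340655, 0.141889, 0.237333 ms; sum = 1.21383 ms.
Propagation delays (d/s per hop): 0.000140333, 0.000283, 1.77e-05, 0.000207 ms; sum = 0.000648033 ms.
End-to-end = 1.21 ms.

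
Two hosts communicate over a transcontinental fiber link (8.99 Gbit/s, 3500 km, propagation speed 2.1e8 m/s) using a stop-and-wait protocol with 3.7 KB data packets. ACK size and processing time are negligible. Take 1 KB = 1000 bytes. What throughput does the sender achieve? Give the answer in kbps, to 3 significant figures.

t_tx = L/R = 29600/8990000000 = 3.29255e-06 s.
t_prop = 3500000/210000000 = 0.0166667 s; RTT = 0.0333333 s.
Cycle = t_tx + RTT = 0.0333366 s.
Throughput = L / cycle = 29600 / 0.0333366 = 888 kbps.

888 kbps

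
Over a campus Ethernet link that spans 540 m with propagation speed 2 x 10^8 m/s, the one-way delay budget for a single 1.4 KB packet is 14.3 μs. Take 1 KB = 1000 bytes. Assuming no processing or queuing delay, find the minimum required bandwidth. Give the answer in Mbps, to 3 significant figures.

L = 11200 bits.
Propagation delay = 540 / 200000000 = 2.7 μs.
Transmission budget = 14.3 − 2.7 = 11.6 μs.
R ≥ L / t_tx = 11200 bits / 1.16e-05 s = 966 Mbps.

966 Mbps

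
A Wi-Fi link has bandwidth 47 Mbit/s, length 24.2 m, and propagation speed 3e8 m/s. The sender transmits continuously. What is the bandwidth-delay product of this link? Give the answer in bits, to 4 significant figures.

3.791 bits

Propagation delay = 24.2 / 300000000 = 8.06667e-08 s.
BDP = R × t_prop = 47000000 × 8.06667e-08 = 3.79133 bits.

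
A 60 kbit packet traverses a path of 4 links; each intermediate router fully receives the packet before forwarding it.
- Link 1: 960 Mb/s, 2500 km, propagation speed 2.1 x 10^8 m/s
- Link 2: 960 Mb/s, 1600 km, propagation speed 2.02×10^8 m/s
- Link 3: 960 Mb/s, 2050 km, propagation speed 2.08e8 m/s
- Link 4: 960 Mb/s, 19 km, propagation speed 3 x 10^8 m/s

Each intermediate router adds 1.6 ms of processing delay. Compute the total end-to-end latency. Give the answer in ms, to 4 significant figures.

34.79 ms

L = 60000 bits.
Transmission delay per hop = L/R = 60000/960000000 = 0.0625 ms; 4 hops → 0.25 ms.
Propagation delays (d/s per hop): 11.9048, 7.92079, 9.85577, 0.0633333 ms; sum = 29.7447 ms.
Processing at 3 router(s): 3 × 1.6 ms = 4.8 ms.
End-to-end = 34.79 ms.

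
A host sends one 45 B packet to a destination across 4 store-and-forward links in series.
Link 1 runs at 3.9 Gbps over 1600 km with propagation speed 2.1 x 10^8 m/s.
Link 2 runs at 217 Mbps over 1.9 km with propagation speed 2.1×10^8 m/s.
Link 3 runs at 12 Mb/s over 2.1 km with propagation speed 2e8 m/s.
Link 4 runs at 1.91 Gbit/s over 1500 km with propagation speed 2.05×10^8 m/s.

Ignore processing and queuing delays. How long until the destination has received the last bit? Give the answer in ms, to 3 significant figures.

15.0 ms

L = 45 × 8 = 360 bits.
Transmission delays (L/R per hop): 9.23077e-05, 0.00165899, 0.03, 0.000188482 ms; sum = 0.0319398 ms.
Propagation delays (d/s per hop): 7.61905, 0.00904762, 0.0105, 7.31707 ms; sum = 14.9557 ms.
End-to-end = 15.0 ms.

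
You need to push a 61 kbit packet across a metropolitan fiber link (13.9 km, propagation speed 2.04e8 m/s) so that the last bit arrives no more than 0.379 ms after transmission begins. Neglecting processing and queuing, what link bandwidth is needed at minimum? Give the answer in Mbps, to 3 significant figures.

196 Mbps

Propagation delay = 13900 / 204000000 = 0.0681373 ms.
Transmission budget = 0.379 − 0.0681373 = 0.310863 ms.
R ≥ L / t_tx = 61000 bits / 0.000310863 s = 196 Mbps.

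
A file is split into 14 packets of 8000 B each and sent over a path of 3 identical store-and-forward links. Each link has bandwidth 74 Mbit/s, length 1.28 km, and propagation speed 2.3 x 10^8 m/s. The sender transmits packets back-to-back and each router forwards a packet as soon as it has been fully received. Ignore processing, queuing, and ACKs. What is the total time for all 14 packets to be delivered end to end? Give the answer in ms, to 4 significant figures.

13.85 ms

Per-hop transmission t_tx = L/R = 64000/74000000 = 0.864865 ms.
Per-hop propagation t_prop = 1280/2.3e+08 = 0.00556522 ms.
Pipeline fill: first packet needs 3·t_tx to clear all hops; remaining 13 packets each add one t_tx.
Total = (3+14-1)·t_tx + 3·t_prop = 16·0.864865 + 3·0.00556522 = 13.85 ms.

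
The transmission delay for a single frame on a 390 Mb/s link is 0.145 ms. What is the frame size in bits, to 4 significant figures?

56550 bits

L = R × t_tx = 390000000 b/s × 0.000145 s = 56550 bits.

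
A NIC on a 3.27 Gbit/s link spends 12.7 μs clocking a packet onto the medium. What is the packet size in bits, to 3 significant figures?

L = R × t_tx = 3270000000 b/s × 1.27e-05 s = 41529 bits.

41500 bits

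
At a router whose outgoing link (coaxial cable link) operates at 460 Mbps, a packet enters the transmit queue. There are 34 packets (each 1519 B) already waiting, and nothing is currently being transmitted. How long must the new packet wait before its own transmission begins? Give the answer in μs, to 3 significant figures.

Each queued packet: L/R = 12152/460000000 = 26.4174 μs.
34 queued → 898.191 μs.
Queuing delay = 898 μs.

898 μs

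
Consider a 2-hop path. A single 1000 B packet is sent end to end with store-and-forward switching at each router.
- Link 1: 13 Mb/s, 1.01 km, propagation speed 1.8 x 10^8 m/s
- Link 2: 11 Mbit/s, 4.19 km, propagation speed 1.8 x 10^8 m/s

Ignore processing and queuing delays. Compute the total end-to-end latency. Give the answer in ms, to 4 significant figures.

1.372 ms

L = 1000 × 8 = 8000 bits.
Transmission delays (L/R per hop): 0.615385, 0.727273 ms; sum = 1.34266 ms.
Propagation delays (d/s per hop): 0.00561111, 0.0232778 ms; sum = 0.0288889 ms.
End-to-end = 1.372 ms.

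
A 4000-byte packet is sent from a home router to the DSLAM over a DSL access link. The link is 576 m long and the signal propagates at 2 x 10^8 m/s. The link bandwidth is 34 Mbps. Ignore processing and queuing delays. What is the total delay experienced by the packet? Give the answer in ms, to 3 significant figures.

0.944 ms

L = 4000 × 8 = 32000 bits.
Transmission delay = L/R = 32000 / 34000000 = 0.941176 ms.
Propagation delay = d/s = 576 m / 200000000 m/s = 0.00288 ms.
Total = 0.944 ms.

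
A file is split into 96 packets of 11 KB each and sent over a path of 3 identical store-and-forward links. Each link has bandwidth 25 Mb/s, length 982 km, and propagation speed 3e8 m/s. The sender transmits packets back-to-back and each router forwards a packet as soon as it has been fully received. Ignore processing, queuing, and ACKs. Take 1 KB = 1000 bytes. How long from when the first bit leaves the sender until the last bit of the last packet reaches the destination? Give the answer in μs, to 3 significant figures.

355000 μs

Per-hop transmission t_tx = L/R = 88000/25000000 = 3520 μs.
Per-hop propagation t_prop = 982000/300000000 = 3273.33 μs.
Pipeline fill: first packet needs 3·t_tx to clear all hops; remaining 95 packets each add one t_tx.
Total = (3+96-1)·t_tx + 3·t_prop = 98·3520 + 3·3273.33 = 355000 μs.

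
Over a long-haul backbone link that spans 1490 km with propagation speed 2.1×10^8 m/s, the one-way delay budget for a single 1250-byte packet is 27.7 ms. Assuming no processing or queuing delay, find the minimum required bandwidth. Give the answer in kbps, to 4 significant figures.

485.3 kbps

L = 10000 bits.
Propagation delay = 1490000 / 210000000 = 7.09524 ms.
Transmission budget = 27.7 − 7.09524 = 20.6048 ms.
R ≥ L / t_tx = 10000 bits / 0.0206048 s = 485.3 kbps.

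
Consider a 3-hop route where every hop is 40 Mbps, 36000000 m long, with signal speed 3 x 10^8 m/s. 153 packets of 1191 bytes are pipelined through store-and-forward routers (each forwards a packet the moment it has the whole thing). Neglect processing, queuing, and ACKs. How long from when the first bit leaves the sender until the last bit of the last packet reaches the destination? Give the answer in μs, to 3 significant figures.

Per-hop transmission t_tx = L/R = 9528/40000000 = 238.2 μs.
Per-hop propagation t_prop = 36000000/300000000 = 120000 μs.
Pipeline fill: first packet needs 3·t_tx to clear all hops; remaining 152 packets each add one t_tx.
Total = (3+153-1)·t_tx + 3·t_prop = 155·238.2 + 3·120000 = 397000 μs.

397000 μs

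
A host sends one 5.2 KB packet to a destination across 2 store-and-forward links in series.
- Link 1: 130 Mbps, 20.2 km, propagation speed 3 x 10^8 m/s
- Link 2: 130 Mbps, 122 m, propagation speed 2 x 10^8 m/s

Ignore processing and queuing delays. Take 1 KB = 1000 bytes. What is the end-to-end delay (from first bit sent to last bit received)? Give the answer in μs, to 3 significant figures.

708 μs

L = 41600 bits.
Transmission delay per hop = L/R = 41600/130000000 = 320 μs; 2 hops → 640 μs.
Propagation delays (d/s per hop): 67.3333, 0.61 μs; sum = 67.9433 μs.
End-to-end = 708 μs.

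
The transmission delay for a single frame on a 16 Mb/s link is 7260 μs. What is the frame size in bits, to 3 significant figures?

116000 bits

L = R × t_tx = 16000000 b/s × 0.00726 s = 116160 bits.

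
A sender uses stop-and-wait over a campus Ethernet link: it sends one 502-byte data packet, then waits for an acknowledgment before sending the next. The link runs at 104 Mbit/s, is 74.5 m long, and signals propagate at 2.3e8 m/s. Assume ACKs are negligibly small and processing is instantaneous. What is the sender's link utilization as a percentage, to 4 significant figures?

98.35 %

t_tx = L/R = 4016/104000000 = 3.86154e-05 s.
t_prop = 74.5/2.3e+08 = 3.23913e-07 s; RTT = 6.47826e-07 s.
Cycle = t_tx + RTT = 3.92632e-05 s.
Utilization = t_tx / cycle = 3.86154e-05/3.92632e-05 = 98.35 %.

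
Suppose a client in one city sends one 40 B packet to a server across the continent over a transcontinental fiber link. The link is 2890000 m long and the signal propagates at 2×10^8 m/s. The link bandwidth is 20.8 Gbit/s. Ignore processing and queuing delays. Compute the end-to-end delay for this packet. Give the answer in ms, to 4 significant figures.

14.45 ms

L = 40 × 8 = 320 bits.
Transmission delay = L/R = 320 / 20800000000 = 1.53846e-05 ms.
Propagation delay = d/s = 2890000 m / 200000000 m/s = 14.45 ms.
Total = 14.45 ms.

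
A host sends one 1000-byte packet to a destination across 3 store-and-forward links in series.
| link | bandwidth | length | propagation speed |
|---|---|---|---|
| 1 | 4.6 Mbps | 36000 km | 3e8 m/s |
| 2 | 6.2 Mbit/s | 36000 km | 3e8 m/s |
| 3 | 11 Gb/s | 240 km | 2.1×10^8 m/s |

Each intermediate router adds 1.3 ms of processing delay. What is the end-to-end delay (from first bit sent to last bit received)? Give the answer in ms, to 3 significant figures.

L = 1000 × 8 = 8000 bits.
Transmission delays (L/R per hop): 1.73913, 1.29032, 0.000727273 ms; sum = 3.03018 ms.
Propagation delays (d/s per hop): 120, 120, 1.14286 ms; sum = 241.143 ms.
Processing at 2 router(s): 2 × 1.3 ms = 2.6 ms.
End-to-end = 247 ms.

247 ms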